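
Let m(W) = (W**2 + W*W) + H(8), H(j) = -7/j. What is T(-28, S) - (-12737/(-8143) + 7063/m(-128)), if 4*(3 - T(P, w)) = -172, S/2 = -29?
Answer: 94391802145/2134581591 ≈ 44.220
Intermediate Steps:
S = -58 (S = 2*(-29) = -58)
T(P, w) = 46 (T(P, w) = 3 - 1/4*(-172) = 3 + 43 = 46)
m(W) = -7/8 + 2*W**2 (m(W) = (W**2 + W*W) - 7/8 = (W**2 + W**2) - 7*1/8 = 2*W**2 - 7/8 = -7/8 + 2*W**2)
T(-28, S) - (-12737/(-8143) + 7063/m(-128)) = 46 - (-12737/(-8143) + 7063/(-7/8 + 2*(-128)**2)) = 46 - (-12737*(-1/8143) + 7063/(-7/8 + 2*16384)) = 46 - (12737/8143 + 7063/(-7/8 + 32768)) = 46 - (12737/8143 + 7063/(262137/8)) = 46 - (12737/8143 + 7063*(8/262137)) = 46 - (12737/8143 + 56504/262137) = 46 - 1*3798951041/2134581591 = 46 - 3798951041/2134581591 = 94391802145/2134581591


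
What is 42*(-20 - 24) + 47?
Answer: -1801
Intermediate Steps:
42*(-20 - 24) + 47 = 42*(-44) + 47 = -1848 + 47 = -1801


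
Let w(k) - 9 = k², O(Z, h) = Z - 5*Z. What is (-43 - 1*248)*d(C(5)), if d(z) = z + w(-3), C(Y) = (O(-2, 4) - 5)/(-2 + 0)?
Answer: -9603/2 ≈ -4801.5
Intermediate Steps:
O(Z, h) = -4*Z
w(k) = 9 + k²
C(Y) = -3/2 (C(Y) = (-4*(-2) - 5)/(-2 + 0) = (8 - 5)/(-2) = 3*(-½) = -3/2)
d(z) = 18 + z (d(z) = z + (9 + (-3)²) = z + (9 + 9) = z + 18 = 18 + z)
(-43 - 1*248)*d(C(5)) = (-43 - 1*248)*(18 - 3/2) = (-43 - 248)*(33/2) = -291*33/2 = -9603/2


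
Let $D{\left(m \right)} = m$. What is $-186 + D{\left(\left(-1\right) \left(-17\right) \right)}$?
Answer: $-169$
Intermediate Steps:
$-186 + D{\left(\left(-1\right) \left(-17\right) \right)} = -186 - -17 = -186 + 17 = -169$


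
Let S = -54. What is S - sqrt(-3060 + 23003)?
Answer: -54 - 7*sqrt(407) ≈ -195.22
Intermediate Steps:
S - sqrt(-3060 + 23003) = -54 - sqrt(-3060 + 23003) = -54 - sqrt(19943) = -54 - 7*sqrt(407)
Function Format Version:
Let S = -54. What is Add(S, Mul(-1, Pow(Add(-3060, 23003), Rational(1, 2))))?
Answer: Add(-54, Mul(-7, Pow(407, Rational(1, 2)))) ≈ -195.22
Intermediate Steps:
Add(S, Mul(-1, Pow(Add(-3060, 23003), Rational(1, 2)))) = Add(-54, Mul(-1, Pow(Add(-3060, 23003), Rational(1, 2)))) = Add(-54, Mul(-1, Pow(19943, Rational(1, 2)))) = Add(-54, Mul(-1, Mul(7, Pow(407, Rational(1, 2))))) = Add(-54, Mul(-7, Pow(407, Rational(1, 2))))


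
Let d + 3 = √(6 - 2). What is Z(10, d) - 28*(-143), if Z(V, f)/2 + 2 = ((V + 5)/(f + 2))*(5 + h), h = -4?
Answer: 4030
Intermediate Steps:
d = -1 (d = -3 + √(6 - 2) = -3 + √4 = -3 + 2 = -1)
Z(V, f) = -4 + 2*(5 + V)/(2 + f) (Z(V, f) = -4 + 2*(((V + 5)/(f + 2))*(5 - 4)) = -4 + 2*(((5 + V)/(2 + f))*1) = -4 + 2*((5 + V)/(2 + f)) = -4 + 2*(5 + V)/(2 + f))
Z(10, d) - 28*(-143) = 2*(1 + 10 - 2*(-1))/(2 - 1) - 28*(-143) = 2*(1 + 10 + 2)/1 + 4004 = 2*1*13 + 4004 = 26 + 4004 = 4030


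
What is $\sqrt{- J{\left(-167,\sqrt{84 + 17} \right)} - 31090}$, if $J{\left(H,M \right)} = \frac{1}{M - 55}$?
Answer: $\frac{\sqrt{-1709949 + 31090 \sqrt{101}}}{\sqrt{55 - \sqrt{101}}} \approx 176.32 i$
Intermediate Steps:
$J{\left(H,M \right)} = \frac{1}{-55 + M}$ ($J{\left(H,M \right)} = \frac{1}{M - 55} = \frac{1}{-55 + M}$)
$\sqrt{- J{\left(-167,\sqrt{84 + 17} \right)} - 31090} = \sqrt{- \frac{1}{-55 + \sqrt{84 + 17}} - 31090} = \sqrt{- \frac{1}{-55 + \sqrt{101}} - 31090} = \sqrt{-31090 - \frac{1}{-55 + \sqrt{101}}}$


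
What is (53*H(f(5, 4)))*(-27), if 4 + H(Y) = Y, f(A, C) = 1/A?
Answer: 27189/5 ≈ 5437.8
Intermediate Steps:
H(Y) = -4 + Y
(53*H(f(5, 4)))*(-27) = (53*(-4 + 1/5))*(-27) = (53*(-4 + ⅕))*(-27) = (53*(-19/5))*(-27) = -1007/5*(-27) = 27189/5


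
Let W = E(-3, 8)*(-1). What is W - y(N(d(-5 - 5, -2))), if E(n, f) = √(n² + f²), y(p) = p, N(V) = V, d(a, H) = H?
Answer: 2 - √73 ≈ -6.5440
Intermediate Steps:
E(n, f) = √(f² + n²)
W = -√73 (W = √(8² + (-3)²)*(-1) = √(64 + 9)*(-1) = √73*(-1) = -√73 ≈ -8.5440)
W - y(N(d(-5 - 5, -2))) = -√73 - 1*(-2) = -√73 + 2 = 2 - √73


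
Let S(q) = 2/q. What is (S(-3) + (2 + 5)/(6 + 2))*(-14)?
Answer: -35/12 ≈ -2.9167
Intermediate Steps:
(S(-3) + (2 + 5)/(6 + 2))*(-14) = (2/(-3) + (2 + 5)/(6 + 2))*(-14) = (2*(-1/3) + 7/8)*(-14) = (-2/3 + 7*(1/8))*(-14) = (-2/3 + 7/8)*(-14) = (5/24)*(-14) = -35/12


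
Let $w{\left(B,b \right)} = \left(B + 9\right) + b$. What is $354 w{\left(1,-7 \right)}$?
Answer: $1062$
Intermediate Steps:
$w{\left(B,b \right)} = 9 + B + b$ ($w{\left(B,b \right)} = \left(9 + B\right) + b = 9 + B + b$)
$354 w{\left(1,-7 \right)} = 354 \left(9 + 1 - 7\right) = 354 \cdot 3 = 1062$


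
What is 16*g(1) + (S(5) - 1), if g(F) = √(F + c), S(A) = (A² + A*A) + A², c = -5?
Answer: 74 + 32*I ≈ 74.0 + 32.0*I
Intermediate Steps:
S(A) = 3*A² (S(A) = (A² + A²) + A² = 2*A² + A² = 3*A²)
g(F) = √(-5 + F) (g(F) = √(F - 5) = √(-5 + F))
16*g(1) + (S(5) - 1) = 16*√(-5 + 1) + (3*5² - 1) = 16*√(-4) + (3*25 - 1) = 16*(2*I) + (75 - 1) = 32*I + 74 = 74 + 32*I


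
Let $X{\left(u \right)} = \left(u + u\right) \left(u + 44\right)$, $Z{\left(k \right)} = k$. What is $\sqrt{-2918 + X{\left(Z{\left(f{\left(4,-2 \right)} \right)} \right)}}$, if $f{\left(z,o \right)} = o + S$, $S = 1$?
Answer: $2 i \sqrt{751} \approx 54.809 i$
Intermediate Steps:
$f{\left(z,o \right)} = 1 + o$ ($f{\left(z,o \right)} = o + 1 = 1 + o$)
$X{\left(u \right)} = 2 u \left(44 + u\right)$
$\sqrt{-2918 + X{\left(Z{\left(f{\left(4,-2 \right)} \right)} \right)}} = \sqrt{-2918 + 2 \left(1 - 2\right) \left(44 + \left(1 - 2\right)\right)} = \sqrt{-2918 + 2 \left(-1\right) \left(44 - 1\right)} = \sqrt{-2918 + 2 \left(-1\right) 43} = \sqrt{-2918 - 86} = \sqrt{-3004} = 2 i \sqrt{751}$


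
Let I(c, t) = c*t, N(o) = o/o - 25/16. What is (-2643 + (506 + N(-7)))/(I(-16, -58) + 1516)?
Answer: -34201/39104 ≈ -0.87462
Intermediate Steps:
N(o) = -9/16 (N(o) = 1 - 25*1/16 = 1 - 25/16 = -9/16)
(-2643 + (506 + N(-7)))/(I(-16, -58) + 1516) = (-2643 + (506 - 9/16))/(-16*(-58) + 1516) = (-2643 + 8087/16)/(928 + 1516) = -34201/16/2444 = -34201/16*1/2444 = -34201/39104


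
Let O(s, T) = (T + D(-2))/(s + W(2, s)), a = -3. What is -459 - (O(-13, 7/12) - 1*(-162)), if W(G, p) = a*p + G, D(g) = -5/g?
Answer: -208693/336 ≈ -621.11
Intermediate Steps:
W(G, p) = G - 3*p (W(G, p) = -3*p + G = G - 3*p)
O(s, T) = (5/2 + T)/(2 - 2*s) (O(s, T) = (T - 5/(-2))/(s + (2 - 3*s)) = (T - 5*(-1/2))/(2 - 2*s) = (T + 5/2)/(2 - 2*s) = (5/2 + T)/(2 - 2*s))
-459 - (O(-13, 7/12) - 1*(-162)) = -459 - ((-5 - 14/12)/(4*(-1 - 13)) - 1*(-162)) = -459 - ((1/4)*(-5 - 14/12)/(-14) + 162) = -459 - ((1/4)*(-1/14)*(-5 - 2*7/12) + 162) = -459 - ((1/4)*(-1/14)*(-5 - 7/6) + 162) = -459 - ((1/4)*(-1/14)*(-37/6) + 162) = -459 - (37/336 + 162) = -459 - 1*54469/336 = -459 - 54469/336 = -208693/336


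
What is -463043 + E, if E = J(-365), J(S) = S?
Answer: -463408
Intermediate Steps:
E = -365
-463043 + E = -463043 - 365 = -463408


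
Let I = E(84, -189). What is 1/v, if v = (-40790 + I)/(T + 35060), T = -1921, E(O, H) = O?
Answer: -33139/40706 ≈ -0.81411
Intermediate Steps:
I = 84
v = -40706/33139 (v = (-40790 + 84)/(-1921 + 35060) = -40706/33139 ≈ -1.2283)
1/v = 1/(-40706/33139) = -33139/40706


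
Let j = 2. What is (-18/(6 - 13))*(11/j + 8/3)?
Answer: 21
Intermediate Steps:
(-18/(6 - 13))*(11/j + 8/3) = (-18/(6 - 13))*(11/2 + 8/3) = (-18/(-7))*(11*(½) + 8*(⅓)) = (-18*(-⅐))*(11/2 + 8/3) = (18/7)*(49/6) = 21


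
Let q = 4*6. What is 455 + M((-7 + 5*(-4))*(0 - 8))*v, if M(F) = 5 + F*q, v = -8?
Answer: -41057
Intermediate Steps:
q = 24
M(F) = 5 + 24*F (M(F) = 5 + F*24 = 5 + 24*F)
455 + M((-7 + 5*(-4))*(0 - 8))*v = 455 + (5 + 24*((-7 + 5*(-4))*(0 - 8)))*(-8) = 455 + (5 + 24*((-7 - 20)*(-8)))*(-8) = 455 + (5 + 24*(-27*(-8)))*(-8) = 455 + (5 + 24*216)*(-8) = 455 + (5 + 5184)*(-8) = 455 + 5189*(-8) = 455 - 41512 = -41057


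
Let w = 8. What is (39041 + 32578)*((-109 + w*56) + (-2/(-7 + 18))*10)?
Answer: 265634871/11 ≈ 2.4149e+7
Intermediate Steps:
(39041 + 32578)*((-109 + w*56) + (-2/(-7 + 18))*10) = (39041 + 32578)*((-109 + 8*56) + (-2/(-7 + 18))*10) = 71619*((-109 + 448) + (-2/11)*10) = 71619*(339 + ((1/11)*(-2))*10) = 71619*(339 - 2/11*10) = 71619*(339 - 20/11) = 71619*(3709/11) = 265634871/11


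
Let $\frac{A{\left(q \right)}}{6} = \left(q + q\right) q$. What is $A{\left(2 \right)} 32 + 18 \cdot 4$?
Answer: $1608$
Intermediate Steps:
$A{\left(q \right)} = 12 q^{2}$ ($A{\left(q \right)} = 6 \left(q + q\right) q = 6 \cdot 2 q q = 6 \cdot 2 q^{2} = 12 q^{2}$)
$A{\left(2 \right)} 32 + 18 \cdot 4 = 12 \cdot 2^{2} \cdot 32 + 18 \cdot 4 = 12 \cdot 4 \cdot 32 + 72 = 48 \cdot 32 + 72 = 1536 + 72 = 1608$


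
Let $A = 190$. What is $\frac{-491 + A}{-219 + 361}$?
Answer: $- \frac{301}{142} \approx -2.1197$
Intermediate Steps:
$\frac{-491 + A}{-219 + 361} = \frac{-491 + 190}{-219 + 361} = - \frac{301}{142}$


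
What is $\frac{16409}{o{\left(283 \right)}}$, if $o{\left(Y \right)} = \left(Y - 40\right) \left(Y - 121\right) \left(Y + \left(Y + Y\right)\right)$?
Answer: $\frac{16409}{33421734} \approx 0.00049097$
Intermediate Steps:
$o{\left(Y \right)} = 3 Y \left(-121 + Y\right) \left(-40 + Y\right)$ ($o{\left(Y \right)} = \left(-40 + Y\right) \left(-121 + Y\right) \left(Y + 2 Y\right) = \left(-121 + Y\right) \left(-40 + Y\right) 3 Y = 3 Y \left(-121 + Y\right) \left(-40 + Y\right)$)
$\frac{16409}{o{\left(283 \right)}} = \frac{16409}{3 \cdot 283 \left(4840 + 283^{2} - 45563\right)} = \frac{16409}{3 \cdot 283 \left(4840 + 80089 - 45563\right)} = \frac{16409}{3 \cdot 283 \cdot 39366} = \frac{16409}{33421734}$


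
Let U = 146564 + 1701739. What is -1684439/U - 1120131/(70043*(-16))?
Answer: 182610913661/2071370992464 ≈ 0.088159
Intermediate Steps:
U = 1848303
-1684439/U - 1120131/(70043*(-16)) = -1684439/1848303 - 1120131/(70043*(-16)) = -1684439*1/1848303 - 1120131/(-1120688) = -1684439/1848303 - 1120131*(-1/1120688) = -1684439/1848303 + 1120131/1120688 = 182610913661/2071370992464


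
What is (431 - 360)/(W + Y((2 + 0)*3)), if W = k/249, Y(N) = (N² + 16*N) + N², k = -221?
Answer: 17679/41611 ≈ 0.42486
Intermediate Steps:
Y(N) = 2*N² + 16*N
W = -221/249 ≈ -0.88755
(431 - 360)/(W + Y((2 + 0)*3)) = (431 - 360)/(-221/249 + 2*((2 + 0)*3)*(8 + (2 + 0)*3)) = 71/(-221/249 + 2*(2*3)*(8 + 2*3)) = 71/(-221/249 + 2*6*(8 + 6)) = 71/(-221/249 + 2*6*14) = 71/(-221/249 + 168) = 71/(41611/249) = 71*(249/41611) = 17679/41611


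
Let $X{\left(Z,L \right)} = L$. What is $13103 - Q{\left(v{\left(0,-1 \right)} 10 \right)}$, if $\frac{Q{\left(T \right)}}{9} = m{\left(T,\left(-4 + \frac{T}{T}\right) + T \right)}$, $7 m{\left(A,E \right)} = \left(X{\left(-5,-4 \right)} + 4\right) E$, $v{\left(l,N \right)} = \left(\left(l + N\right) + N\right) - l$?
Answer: $13103$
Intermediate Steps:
$v{\left(l,N \right)} = 2 N$ ($v{\left(l,N \right)} = \left(\left(N + l\right) + N\right) - l = \left(l + 2 N\right) - l = 2 N$)
$m{\left(A,E \right)} = 0$ ($m{\left(A,E \right)} = \frac{\left(-4 + 4\right) E}{7} = \frac{0 E}{7} = \frac{1}{7} \cdot 0 = 0$)
$Q{\left(T \right)} = 0$ ($Q{\left(T \right)} = 9 \cdot 0 = 0$)
$13103 - Q{\left(v{\left(0,-1 \right)} 10 \right)} = 13103 - 0 = 13103 + 0 = 13103$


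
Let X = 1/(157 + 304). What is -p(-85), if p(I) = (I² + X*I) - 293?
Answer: -3195567/461 ≈ -6931.8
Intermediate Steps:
X = 1/461 ≈ 0.0021692
p(I) = -293 + I² + I/461 (p(I) = (I² + I/461) - 293 = -293 + I² + I/461)
-p(-85) = -(-293 + (-85)² + (1/461)*(-85)) = -(-293 + 7225 - 85/461) = -1*3195567/461 = -3195567/461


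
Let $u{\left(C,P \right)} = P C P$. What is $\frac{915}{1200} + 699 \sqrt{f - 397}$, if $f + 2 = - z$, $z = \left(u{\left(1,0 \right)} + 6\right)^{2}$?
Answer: $\frac{61}{80} + 699 i \sqrt{435} \approx 0.7625 + 14579.0 i$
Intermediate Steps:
$u{\left(C,P \right)} = C P^{2}$ ($u{\left(C,P \right)} = C P P = C P^{2}$)
$z = 36$ ($z = \left(1 \cdot 0^{2} + 6\right)^{2} = \left(1 \cdot 0 + 6\right)^{2} = \left(0 + 6\right)^{2} = 6^{2} = 36$)
$f = -38$ ($f = -2 - 36 = -38$)
$\frac{915}{1200} + 699 \sqrt{f - 397} = \frac{915}{1200} + 699 \sqrt{-38 - 397} = 915 \cdot \frac{1}{1200} + 699 \sqrt{-435} = \frac{61}{80} + 699 i \sqrt{435}$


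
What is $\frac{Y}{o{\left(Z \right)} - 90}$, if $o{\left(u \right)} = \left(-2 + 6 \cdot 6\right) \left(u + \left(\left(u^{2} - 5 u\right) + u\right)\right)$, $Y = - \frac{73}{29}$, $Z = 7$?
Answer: $- \frac{73}{24998} \approx -0.0029202$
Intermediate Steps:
$Y = - \frac{73}{29}$ ($Y = \left(-73\right) \frac{1}{29} = - \frac{73}{29} \approx -2.5172$)
$o{\left(u \right)} = - 102 u + 34 u^{2}$ ($o{\left(u \right)} = \left(-2 + 36\right) \left(u + \left(u^{2} - 4 u\right)\right) = 34 \left(u^{2} - 3 u\right) = - 102 u + 34 u^{2}$)
$\frac{Y}{o{\left(Z \right)} - 90} = \frac{1}{34 \cdot 7 \left(-3 + 7\right) - 90} \left(- \frac{73}{29}\right) = \frac{1}{34 \cdot 7 \cdot 4 - 90} \left(- \frac{73}{29}\right) = \frac{1}{952 - 90} \left(- \frac{73}{29}\right) = \frac{1}{862} \left(- \frac{73}{29}\right) = - \frac{73}{24998}$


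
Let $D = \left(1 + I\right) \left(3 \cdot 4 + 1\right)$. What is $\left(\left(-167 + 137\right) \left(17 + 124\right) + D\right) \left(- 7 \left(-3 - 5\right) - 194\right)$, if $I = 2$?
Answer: $578358$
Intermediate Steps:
$D = 39$ ($D = \left(1 + 2\right) \left(3 \cdot 4 + 1\right) = 3 \left(12 + 1\right) = 3 \cdot 13 = 39$)
$\left(\left(-167 + 137\right) \left(17 + 124\right) + D\right) \left(- 7 \left(-3 - 5\right) - 194\right) = \left(\left(-167 + 137\right) \left(17 + 124\right) + 39\right) \left(- 7 \left(-3 - 5\right) - 194\right) = \left(\left(-30\right) 141 + 39\right) \left(\left(-7\right) \left(-8\right) - 194\right) = \left(-4230 + 39\right) \left(56 - 194\right) = \left(-4191\right) \left(-138\right) = 578358$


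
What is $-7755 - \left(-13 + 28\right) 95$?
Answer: $-9180$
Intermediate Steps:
$-7755 - \left(-13 + 28\right) 95 = -7755 - 15 \cdot 95 = -7755 - 1425 = -9180$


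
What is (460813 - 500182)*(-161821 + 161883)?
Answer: -2440878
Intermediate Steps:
(460813 - 500182)*(-161821 + 161883) = -39369*62 = -2440878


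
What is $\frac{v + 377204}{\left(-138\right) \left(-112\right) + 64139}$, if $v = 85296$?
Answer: $\frac{92500}{15919} \approx 5.8107$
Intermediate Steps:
$\frac{v + 377204}{\left(-138\right) \left(-112\right) + 64139} = \frac{85296 + 377204}{\left(-138\right) \left(-112\right) + 64139} = \frac{462500}{15456 + 64139} = \frac{462500}{79595} = 462500 \cdot \frac{1}{79595} = \frac{92500}{15919}$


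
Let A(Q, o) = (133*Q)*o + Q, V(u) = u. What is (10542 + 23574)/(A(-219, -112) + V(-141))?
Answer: 2843/271822 ≈ 0.010459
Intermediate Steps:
A(Q, o) = Q + 133*Q*o (A(Q, o) = 133*Q*o + Q = Q + 133*Q*o)
(10542 + 23574)/(A(-219, -112) + V(-141)) = (10542 + 23574)/(-219*(1 + 133*(-112)) - 141) = 34116/(-219*(1 - 14896) - 141) = 34116/(-219*(-14895) - 141) = 34116/(3262005 - 141) = 34116/3261864 = 34116*(1/3261864) = 2843/271822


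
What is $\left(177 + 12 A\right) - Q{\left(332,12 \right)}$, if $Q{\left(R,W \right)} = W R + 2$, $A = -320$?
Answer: $-7649$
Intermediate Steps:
$Q{\left(R,W \right)} = 2 + R W$ ($Q{\left(R,W \right)} = R W + 2 = 2 + R W$)
$\left(177 + 12 A\right) - Q{\left(332,12 \right)} = \left(177 + 12 \left(-320\right)\right) - \left(2 + 332 \cdot 12\right) = \left(177 - 3840\right) - \left(2 + 3984\right) = -3663 - 3986 = -7649$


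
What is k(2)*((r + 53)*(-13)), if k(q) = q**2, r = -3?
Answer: -2600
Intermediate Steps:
k(2)*((r + 53)*(-13)) = 2**2*((-3 + 53)*(-13)) = 4*(50*(-13)) = 4*(-650) = -2600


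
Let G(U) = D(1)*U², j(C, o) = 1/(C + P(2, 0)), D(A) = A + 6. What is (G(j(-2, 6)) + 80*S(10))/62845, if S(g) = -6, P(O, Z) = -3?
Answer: -11993/1571125 ≈ -0.0076334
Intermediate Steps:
D(A) = 6 + A
j(C, o) = 1/(-3 + C) (j(C, o) = 1/(C - 3) = 1/(-3 + C))
G(U) = 7*U² (G(U) = (6 + 1)*U² = 7*U²)
(G(j(-2, 6)) + 80*S(10))/62845 = (7*(1/(-3 - 2))² + 80*(-6))/62845 = (7*(1/(-5))² - 480)*(1/62845) = (7*(-⅕)² - 480)*(1/62845) = (7*(1/25) - 480)*(1/62845) = (7/25 - 480)*(1/62845) = -11993/25*1/62845 = -11993/1571125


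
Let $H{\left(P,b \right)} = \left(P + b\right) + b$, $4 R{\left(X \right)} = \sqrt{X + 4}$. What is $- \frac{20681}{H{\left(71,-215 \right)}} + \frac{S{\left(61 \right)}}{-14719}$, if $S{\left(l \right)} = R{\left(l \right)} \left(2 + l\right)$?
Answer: $\frac{20681}{359} - \frac{63 \sqrt{65}}{58876} \approx 57.599$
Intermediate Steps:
$R{\left(X \right)} = \frac{\sqrt{4 + X}}{4}$ ($R{\left(X \right)} = \frac{\sqrt{X + 4}}{4} = \frac{\sqrt{4 + X}}{4}$)
$S{\left(l \right)} = \frac{\sqrt{4 + l} \left(2 + l\right)}{4}$ ($S{\left(l \right)} = \frac{\sqrt{4 + l}}{4} \left(2 + l\right) = \frac{\sqrt{4 + l} \left(2 + l\right)}{4}$)
$H{\left(P,b \right)} = P + 2 b$
$- \frac{20681}{H{\left(71,-215 \right)}} + \frac{S{\left(61 \right)}}{-14719} = - \frac{20681}{71 + 2 \left(-215\right)} + \frac{\frac{1}{4} \sqrt{4 + 61} \left(2 + 61\right)}{-14719} = - \frac{20681}{71 - 430} + \frac{1}{4} \sqrt{65} \cdot 63 \left(- \frac{1}{14719}\right) = - \frac{20681}{-359} + \frac{63 \sqrt{65}}{4} \left(- \frac{1}{14719}\right) = \left(-20681\right) \left(- \frac{1}{359}\right) - \frac{63 \sqrt{65}}{58876} = \frac{20681}{359} - \frac{63 \sqrt{65}}{58876}$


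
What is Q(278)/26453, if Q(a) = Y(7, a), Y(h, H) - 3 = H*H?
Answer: 11041/3779 ≈ 2.9217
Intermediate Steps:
Y(h, H) = 3 + H**2 (Y(h, H) = 3 + H*H = 3 + H**2)
Q(a) = 3 + a**2
Q(278)/26453 = (3 + 278**2)/26453 = (3 + 77284)*(1/26453) = 77287*(1/26453) = 11041/3779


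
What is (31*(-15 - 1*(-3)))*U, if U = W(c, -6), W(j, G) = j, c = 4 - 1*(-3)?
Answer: -2604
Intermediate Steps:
c = 7 (c = 4 + 3 = 7)
U = 7
(31*(-15 - 1*(-3)))*U = (31*(-15 - 1*(-3)))*7 = (31*(-15 + 3))*7 = (31*(-12))*7 = -372*7 = -2604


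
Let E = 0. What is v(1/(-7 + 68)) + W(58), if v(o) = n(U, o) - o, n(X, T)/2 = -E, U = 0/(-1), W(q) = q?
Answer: 3537/61 ≈ 57.984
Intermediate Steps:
U = 0 (U = 0*(-1) = 0)
n(X, T) = 0 (n(X, T) = 2*(-1*0) = 2*0 = 0)
v(o) = -o (v(o) = 0 - o = -o)
v(1/(-7 + 68)) + W(58) = -1/(-7 + 68) + 58 = -1/61 + 58 = 3537/61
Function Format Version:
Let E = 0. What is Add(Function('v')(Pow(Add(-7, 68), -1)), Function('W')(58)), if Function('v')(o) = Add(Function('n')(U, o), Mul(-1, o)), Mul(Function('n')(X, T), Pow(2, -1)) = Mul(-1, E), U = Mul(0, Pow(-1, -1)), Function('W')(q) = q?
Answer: Rational(3537, 61) ≈ 57.984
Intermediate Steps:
U = 0 (U = Mul(0, -1) = 0)
Function('n')(X, T) = 0 (Function('n')(X, T) = Mul(2, Mul(-1, 0)) = Mul(2, 0) = 0)
Function('v')(o) = Mul(-1, o) (Function('v')(o) = Add(0, Mul(-1, o)) = Mul(-1, o))
Add(Function('v')(Pow(Add(-7, 68), -1)), Function('W')(58)) = Add(Mul(-1, Pow(Add(-7, 68), -1)), 58) = Add(Mul(-1, Pow(61, -1)), 58) = Add(Mul(-1, Rational(1, 61)), 58) = Add(Rational(-1, 61), 58) = Rational(3537, 61)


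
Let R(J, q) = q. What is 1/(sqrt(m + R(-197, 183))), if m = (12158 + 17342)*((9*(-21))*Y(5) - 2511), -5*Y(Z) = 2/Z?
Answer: -I*sqrt(73628277)/73628277 ≈ -0.00011654*I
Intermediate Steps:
Y(Z) = -2/(5*Z)
m = -73628460 (m = (12158 + 17342)*((9*(-21))*(-2/5/5) - 2511) = 29500*(-(-378)/(5*5) - 2511) = 29500*(-189*(-2/25) - 2511) = 29500*(378/25 - 2511) = 29500*(-62397/25) = -73628460)
1/(sqrt(m + R(-197, 183))) = 1/(sqrt(-73628460 + 183)) = 1/(sqrt(-73628277)) = 1/(I*sqrt(73628277)) = -I*sqrt(73628277)/73628277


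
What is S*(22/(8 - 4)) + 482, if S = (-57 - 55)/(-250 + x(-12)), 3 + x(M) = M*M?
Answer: 53154/109 ≈ 487.65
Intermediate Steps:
x(M) = -3 + M² (x(M) = -3 + M*M = -3 + M²)
S = 112/109 (S = (-57 - 55)/(-250 + (-3 + (-12)²)) = -112/(-250 + (-3 + 144)) = -112/(-250 + 141) = -112/(-109) = -112*(-1/109) = 112/109 ≈ 1.0275)
S*(22/(8 - 4)) + 482 = 112*(22/(8 - 4))/109 + 482 = 112*(22/4)/109 + 482 = 112*((¼)*22)/109 + 482 = (112/109)*(11/2) + 482 = 616/109 + 482 = 53154/109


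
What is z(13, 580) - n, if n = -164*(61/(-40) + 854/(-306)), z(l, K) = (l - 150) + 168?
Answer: -1035503/1530 ≈ -676.80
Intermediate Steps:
z(l, K) = 18 + l (z(l, K) = (-150 + l) + 168 = 18 + l)
n = 1082933/1530 (n = -164*(61*(-1/40) + 854*(-1/306)) = -164*(-61/40 - 427/153) = -164*(-26413/6120) = 1082933/1530 ≈ 707.80)
z(13, 580) - n = (18 + 13) - 1*1082933/1530 = 31 - 1082933/1530 = -1035503/1530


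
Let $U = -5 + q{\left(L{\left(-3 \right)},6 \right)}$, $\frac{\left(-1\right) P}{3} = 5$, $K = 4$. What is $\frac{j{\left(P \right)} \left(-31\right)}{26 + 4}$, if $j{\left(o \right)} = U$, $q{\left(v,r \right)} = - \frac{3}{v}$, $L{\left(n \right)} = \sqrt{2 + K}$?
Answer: $\frac{31}{6} + \frac{31 \sqrt{6}}{60} \approx 6.4322$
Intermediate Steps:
$L{\left(n \right)} = \sqrt{6}$ ($L{\left(n \right)} = \sqrt{2 + 4} = \sqrt{6}$)
$P = -15$ ($P = \left(-3\right) 5 = -15$)
$U = -5 - \frac{\sqrt{6}}{2}$ ($U = -5 - \frac{3}{\sqrt{6}} = -5 - 3 \frac{\sqrt{6}}{6} = -5 - \frac{\sqrt{6}}{2} \approx -6.2247$)
$j{\left(o \right)} = -5 - \frac{\sqrt{6}}{2}$
$\frac{j{\left(P \right)} \left(-31\right)}{26 + 4} = \frac{\left(-5 - \frac{\sqrt{6}}{2}\right) \left(-31\right)}{26 + 4} = \frac{155 + \frac{31 \sqrt{6}}{2}}{30} = \left(155 + \frac{31 \sqrt{6}}{2}\right) \frac{1}{30} = \frac{31}{6} + \frac{31 \sqrt{6}}{60}$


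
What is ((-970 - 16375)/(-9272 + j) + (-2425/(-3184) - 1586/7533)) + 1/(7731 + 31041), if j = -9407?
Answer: 237990457691057/160838160399792 ≈ 1.4797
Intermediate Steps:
((-970 - 16375)/(-9272 + j) + (-2425/(-3184) - 1586/7533)) + 1/(7731 + 31041) = ((-970 - 16375)/(-9272 - 9407) + (-2425/(-3184) - 1586/7533)) + 1/(7731 + 31041) = (-17345/(-18679) + (-2425*(-1/3184) - 1586*1/7533)) + 1/38772 = (-17345*(-1/18679) + (2425/3184 - 1586/7533)) + 1/38772 = (17345/18679 + 13217701/23985072) + 1/38772 = 662914510819/448017159888 + 1/38772 = 237990457691057/160838160399792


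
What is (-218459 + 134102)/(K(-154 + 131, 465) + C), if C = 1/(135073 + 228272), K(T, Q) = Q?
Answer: -30650694165/168955426 ≈ -181.41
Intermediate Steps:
C = 1/363345 ≈ 2.7522e-6
(-218459 + 134102)/(K(-154 + 131, 465) + C) = (-218459 + 134102)/(465 + 1/363345) = -84357/168955426/363345 = -84357*363345/168955426 = -30650694165/168955426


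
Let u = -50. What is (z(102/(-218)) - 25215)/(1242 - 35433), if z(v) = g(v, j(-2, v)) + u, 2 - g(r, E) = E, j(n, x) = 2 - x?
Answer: 2753936/3726819 ≈ 0.73895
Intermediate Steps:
g(r, E) = 2 - E
z(v) = -50 + v (z(v) = (2 - (2 - v)) - 50 = (2 + (-2 + v)) - 50 = v - 50 = -50 + v)
(z(102/(-218)) - 25215)/(1242 - 35433) = ((-50 + 102/(-218)) - 25215)/(1242 - 35433) = ((-50 + 102*(-1/218)) - 25215)/(-34191) = ((-50 - 51/109) - 25215)*(-1/34191) = (-5501/109 - 25215)*(-1/34191) = -2753936/109*(-1/34191) = 2753936/3726819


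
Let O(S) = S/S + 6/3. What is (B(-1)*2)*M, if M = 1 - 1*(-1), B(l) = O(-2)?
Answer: 12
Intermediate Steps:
O(S) = 3 (O(S) = 1 + 6*(⅓) = 1 + 2 = 3)
B(l) = 3
M = 2 (M = 1 + 1 = 2)
(B(-1)*2)*M = (3*2)*2 = 6*2 = 12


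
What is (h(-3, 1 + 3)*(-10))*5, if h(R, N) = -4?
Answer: 200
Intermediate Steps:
(h(-3, 1 + 3)*(-10))*5 = -4*(-10)*5 = 40*5 = 200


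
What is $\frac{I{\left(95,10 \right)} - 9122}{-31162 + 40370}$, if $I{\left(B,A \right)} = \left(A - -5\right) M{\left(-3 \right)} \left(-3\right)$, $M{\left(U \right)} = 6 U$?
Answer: $- \frac{1039}{1151} \approx -0.90269$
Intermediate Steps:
$I{\left(B,A \right)} = 270 + 54 A$ ($I{\left(B,A \right)} = \left(A - -5\right) 6 \left(-3\right) \left(-3\right) = \left(A + 5\right) \left(-18\right) \left(-3\right) = \left(5 + A\right) \left(-18\right) \left(-3\right) = \left(-90 - 18 A\right) \left(-3\right) = 270 + 54 A$)
$\frac{I{\left(95,10 \right)} - 9122}{-31162 + 40370} = \frac{\left(270 + 54 \cdot 10\right) - 9122}{-31162 + 40370} = \frac{\left(270 + 540\right) - 9122}{9208} = \left(810 - 9122\right) \frac{1}{9208} = \left(-8312\right) \frac{1}{9208} = - \frac{1039}{1151}$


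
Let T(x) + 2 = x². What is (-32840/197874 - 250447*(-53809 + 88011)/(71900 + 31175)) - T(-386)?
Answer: -338129380188904/1456847325 ≈ -2.3210e+5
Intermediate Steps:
T(x) = -2 + x²
(-32840/197874 - 250447*(-53809 + 88011)/(71900 + 31175)) - T(-386) = (-32840/197874 - 250447*(-53809 + 88011)/(71900 + 31175)) - (-2 + (-386)²) = (-32840*1/197874 - 250447/(103075/34202)) - (-2 + 148996) = (-16420/98937 - 250447/(103075*(1/34202))) - 1*148994 = (-16420/98937 - 250447/14725/4886) - 148994 = (-16420/98937 - 250447*4886/14725) - 148994 = (-16420/98937 - 1223684042/14725) - 148994 = -121067869847854/1456847325 - 148994 = -338129380188904/1456847325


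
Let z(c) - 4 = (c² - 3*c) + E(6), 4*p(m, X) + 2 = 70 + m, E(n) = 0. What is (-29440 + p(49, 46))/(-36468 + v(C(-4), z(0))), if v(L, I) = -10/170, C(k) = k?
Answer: 1999931/2479828 ≈ 0.80648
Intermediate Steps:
p(m, X) = 17 + m/4 (p(m, X) = -½ + (70 + m)/4 = -½ + (35/2 + m/4) = 17 + m/4)
z(c) = 4 + c² - 3*c (z(c) = 4 + ((c² - 3*c) + 0) = 4 + (c² - 3*c) = 4 + c² - 3*c)
v(L, I) = -1/17 (v(L, I) = -10*1/170 = -1/17)
(-29440 + p(49, 46))/(-36468 + v(C(-4), z(0))) = (-29440 + (17 + (¼)*49))/(-36468 - 1/17) = (-29440 + (17 + 49/4))/(-619957/17) = (-29440 + 117/4)*(-17/619957) = -117643/4*(-17/619957) = 1999931/2479828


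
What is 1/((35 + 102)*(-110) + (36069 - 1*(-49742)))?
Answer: 1/70741 ≈ 1.4136e-5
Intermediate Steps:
1/((35 + 102)*(-110) + (36069 - 1*(-49742))) = 1/(137*(-110) + (36069 + 49742)) = 1/(-15070 + 85811) = 1/70741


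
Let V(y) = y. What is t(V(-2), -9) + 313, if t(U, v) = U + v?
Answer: 302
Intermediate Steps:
t(V(-2), -9) + 313 = (-2 - 9) + 313 = -11 + 313 = 302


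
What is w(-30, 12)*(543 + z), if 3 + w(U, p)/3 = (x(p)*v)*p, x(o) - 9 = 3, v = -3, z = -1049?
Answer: 660330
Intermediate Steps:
x(o) = 12 (x(o) = 9 + 3 = 12)
w(U, p) = -9 - 108*p (w(U, p) = -9 + 3*((12*(-3))*p) = -9 + 3*(-36*p) = -9 - 108*p)
w(-30, 12)*(543 + z) = (-9 - 108*12)*(543 - 1049) = (-9 - 1296)*(-506) = -1305*(-506) = 660330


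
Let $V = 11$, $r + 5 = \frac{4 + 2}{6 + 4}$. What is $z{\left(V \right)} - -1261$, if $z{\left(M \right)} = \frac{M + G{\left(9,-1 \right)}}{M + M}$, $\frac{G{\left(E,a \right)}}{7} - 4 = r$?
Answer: $\frac{138751}{110} \approx 1261.4$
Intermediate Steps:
$r = - \frac{22}{5}$ ($r = -5 + \frac{4 + 2}{6 + 4} = -5 + \frac{6}{10} = -5 + 6 \cdot \frac{1}{10} = -5 + \frac{3}{5} = - \frac{22}{5} \approx -4.4$)
$G{\left(E,a \right)} = - \frac{14}{5}$ ($G{\left(E,a \right)} = 28 + 7 \left(- \frac{22}{5}\right) = 28 - \frac{154}{5} = - \frac{14}{5}$)
$z{\left(M \right)} = \frac{- \frac{14}{5} + M}{2 M}$ ($z{\left(M \right)} = \frac{M - \frac{14}{5}}{M + M} = \frac{- \frac{14}{5} + M}{2 M}$)
$z{\left(V \right)} - -1261 = \frac{-14 + 5 \cdot 11}{10 \cdot 11} - -1261 = \frac{1}{10} \cdot \frac{1}{11} \left(-14 + 55\right) + 1261 = \frac{1}{10} \cdot \frac{1}{11} \cdot 41 + 1261 = \frac{41}{110} + 1261 = \frac{138751}{110}$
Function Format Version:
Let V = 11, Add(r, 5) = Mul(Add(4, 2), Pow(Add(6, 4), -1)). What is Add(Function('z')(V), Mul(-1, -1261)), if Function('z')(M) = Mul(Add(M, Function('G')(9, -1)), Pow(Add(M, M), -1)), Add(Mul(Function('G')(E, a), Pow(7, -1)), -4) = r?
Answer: Rational(138751, 110) ≈ 1261.4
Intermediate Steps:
r = Rational(-22, 5) (r = Add(-5, Mul(Add(4, 2), Pow(Add(6, 4), -1))) = Add(-5, Mul(6, Pow(10, -1))) = Add(-5, Mul(6, Rational(1, 10))) = Add(-5, Rational(3, 5)) = Rational(-22, 5) ≈ -4.4000)
Function('G')(E, a) = Rational(-14, 5) (Function('G')(E, a) = Add(28, Mul(7, Rational(-22, 5))) = Add(28, Rational(-154, 5)) = Rational(-14, 5))
Function('z')(M) = Mul(Rational(1, 2), Pow(M, -1), Add(Rational(-14, 5), M)) (Function('z')(M) = Mul(Add(M, Rational(-14, 5)), Pow(Add(M, M), -1)) = Mul(Add(Rational(-14, 5), M), Pow(Mul(2, M), -1)) = Mul(Add(Rational(-14, 5), M), Mul(Rational(1, 2), Pow(M, -1))) = Mul(Rational(1, 2), Pow(M, -1), Add(Rational(-14, 5), M)))
Add(Function('z')(V), Mul(-1, -1261)) = Add(Mul(Rational(1, 10), Pow(11, -1), Add(-14, Mul(5, 11))), Mul(-1, -1261)) = Add(Mul(Rational(1, 10), Rational(1, 11), Add(-14, 55)), 1261) = Add(Mul(Rational(1, 10), Rational(1, 11), 41), 1261) = Add(Rational(41, 110), 1261) = Rational(138751, 110)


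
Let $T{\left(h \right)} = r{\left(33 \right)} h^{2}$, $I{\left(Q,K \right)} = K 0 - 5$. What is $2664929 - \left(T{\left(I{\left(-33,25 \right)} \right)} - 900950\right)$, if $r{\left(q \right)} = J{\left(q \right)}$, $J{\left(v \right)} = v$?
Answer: $3565054$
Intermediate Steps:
$r{\left(q \right)} = q$
$I{\left(Q,K \right)} = -5$ ($I{\left(Q,K \right)} = 0 - 5 = -5$)
$T{\left(h \right)} = 33 h^{2}$
$2664929 - \left(T{\left(I{\left(-33,25 \right)} \right)} - 900950\right) = 2664929 - \left(33 \left(-5\right)^{2} - 900950\right) = 2664929 - \left(33 \cdot 25 - 900950\right) = 2664929 - \left(825 - 900950\right) = 2664929 - -900125 = 2664929 + 900125 = 3565054$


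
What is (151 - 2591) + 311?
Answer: -2129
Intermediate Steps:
(151 - 2591) + 311 = -2440 + 311 = -2129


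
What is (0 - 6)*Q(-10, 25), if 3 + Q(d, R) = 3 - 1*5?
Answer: 30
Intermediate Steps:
Q(d, R) = -5 (Q(d, R) = -3 + (3 - 1*5) = -3 + (3 - 5) = -3 - 2 = -5)
(0 - 6)*Q(-10, 25) = (0 - 6)*(-5) = -6*(-5) = 30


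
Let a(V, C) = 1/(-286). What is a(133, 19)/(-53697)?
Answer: 1/15357342 ≈ 6.5115e-8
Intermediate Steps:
a(V, C) = -1/286
a(133, 19)/(-53697) = -1/286/(-53697) = -1/286*(-1/53697) = 1/15357342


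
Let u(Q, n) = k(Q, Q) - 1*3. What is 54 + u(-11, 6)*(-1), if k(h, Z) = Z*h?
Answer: -64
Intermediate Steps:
u(Q, n) = -3 + Q² (u(Q, n) = Q*Q - 1*3 = Q² - 3 = -3 + Q²)
54 + u(-11, 6)*(-1) = 54 + (-3 + (-11)²)*(-1) = 54 + (-3 + 121)*(-1) = 54 + 118*(-1) = 54 - 118 = -64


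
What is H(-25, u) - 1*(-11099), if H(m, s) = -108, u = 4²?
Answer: 10991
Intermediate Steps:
u = 16
H(-25, u) - 1*(-11099) = -108 - 1*(-11099) = -108 + 11099 = 10991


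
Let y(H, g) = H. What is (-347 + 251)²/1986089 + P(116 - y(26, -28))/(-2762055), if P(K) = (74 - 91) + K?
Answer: 25310114383/5485687052895 ≈ 0.0046138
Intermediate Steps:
P(K) = -17 + K
(-347 + 251)²/1986089 + P(116 - y(26, -28))/(-2762055) = (-347 + 251)²/1986089 + (-17 + (116 - 1*26))/(-2762055) = (-96)²*(1/1986089) + (-17 + (116 - 26))*(-1/2762055) = 9216*(1/1986089) + (-17 + 90)*(-1/2762055) = 9216/1986089 + 73*(-1/2762055) = 9216/1986089 - 73/2762055 = 25310114383/5485687052895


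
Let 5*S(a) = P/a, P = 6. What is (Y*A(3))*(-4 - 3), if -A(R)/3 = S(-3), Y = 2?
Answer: -84/5 ≈ -16.800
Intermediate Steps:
S(a) = 6/(5*a) (S(a) = (6/a)/5 = 6/(5*a))
A(R) = 6/5 (A(R) = -18/(5*(-3)) = -18*(-1)/(5*3) = -3*(-⅖) = 6/5)
(Y*A(3))*(-4 - 3) = (2*(6/5))*(-4 - 3) = (12/5)*(-7) = -84/5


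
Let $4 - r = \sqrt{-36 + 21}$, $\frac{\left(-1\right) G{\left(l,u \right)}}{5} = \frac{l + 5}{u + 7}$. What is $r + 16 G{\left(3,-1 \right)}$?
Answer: $- \frac{308}{3} - i \sqrt{15} \approx -102.67 - 3.873 i$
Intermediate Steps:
$G{\left(l,u \right)} = - \frac{5 \left(5 + l\right)}{7 + u}$ ($G{\left(l,u \right)} = - 5 \frac{l + 5}{u + 7} = - 5 \frac{5 + l}{7 + u} = - \frac{5 \left(5 + l\right)}{7 + u}$)
$r = 4 - i \sqrt{15}$ ($r = 4 - \sqrt{-36 + 21} = 4 - \sqrt{-15} = 4 - i \sqrt{15} \approx 4.0 - 3.873 i$)
$r + 16 G{\left(3,-1 \right)} = \left(4 - i \sqrt{15}\right) + 16 \frac{5 \left(-5 - 3\right)}{7 - 1} = \left(4 - i \sqrt{15}\right) + 16 \frac{5 \left(-5 - 3\right)}{6} = \left(4 - i \sqrt{15}\right) + 16 \cdot 5 \cdot \frac{1}{6} \left(-8\right) = \left(4 - i \sqrt{15}\right) + 16 \left(- \frac{20}{3}\right) = \left(4 - i \sqrt{15}\right) - \frac{320}{3} = - \frac{308}{3} - i \sqrt{15}$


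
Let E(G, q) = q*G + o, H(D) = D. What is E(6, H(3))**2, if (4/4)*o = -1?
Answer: 289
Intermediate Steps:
o = -1
E(G, q) = -1 + G*q (E(G, q) = q*G - 1 = G*q - 1 = -1 + G*q)
E(6, H(3))**2 = (-1 + 6*3)**2 = (-1 + 18)**2 = 17**2 = 289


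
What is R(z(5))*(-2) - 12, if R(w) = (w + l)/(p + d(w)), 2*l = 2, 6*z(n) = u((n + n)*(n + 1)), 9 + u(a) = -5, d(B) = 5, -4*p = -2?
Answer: -380/33 ≈ -11.515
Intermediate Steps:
p = 1/2 (p = -1/4*(-2) = 1/2 ≈ 0.50000)
u(a) = -14 (u(a) = -9 - 5 = -14)
z(n) = -7/3 (z(n) = (1/6)*(-14) = -7/3)
l = 1 (l = (1/2)*2 = 1)
R(w) = 2/11 + 2*w/11 (R(w) = (w + 1)/(1/2 + 5) = (1 + w)/(11/2) = (1 + w)*(2/11) = 2/11 + 2*w/11)
R(z(5))*(-2) - 12 = (2/11 + (2/11)*(-7/3))*(-2) - 12 = (2/11 - 14/33)*(-2) - 12 = -8/33*(-2) - 12 = 16/33 - 12 = -380/33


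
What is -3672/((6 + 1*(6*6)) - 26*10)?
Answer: 1836/109 ≈ 16.844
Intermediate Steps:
-3672/((6 + 1*(6*6)) - 26*10) = -3672/((6 + 1*36) - 260) = -3672/((6 + 36) - 260) = -3672/(42 - 260) = -3672/(-218) = -3672*(-1/218) = 1836/109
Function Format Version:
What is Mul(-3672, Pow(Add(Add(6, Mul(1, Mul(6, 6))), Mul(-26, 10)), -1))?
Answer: Rational(1836, 109) ≈ 16.844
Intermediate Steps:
Mul(-3672, Pow(Add(Add(6, Mul(1, Mul(6, 6))), Mul(-26, 10)), -1)) = Mul(-3672, Pow(Add(Add(6, Mul(1, 36)), -260), -1)) = Mul(-3672, Pow(Add(Add(6, 36), -260), -1)) = Mul(-3672, Pow(Add(42, -260), -1)) = Mul(-3672, Pow(-218, -1)) = Mul(-3672, Rational(-1, 218)) = Rational(1836, 109)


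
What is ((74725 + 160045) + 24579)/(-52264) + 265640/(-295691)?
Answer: -90570574119/15453994424 ≈ -5.8607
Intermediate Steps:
((74725 + 160045) + 24579)/(-52264) + 265640/(-295691) = (234770 + 24579)*(-1/52264) + 265640*(-1/295691) = 259349*(-1/52264) - 265640/295691 = -259349/52264 - 265640/295691 = -90570574119/15453994424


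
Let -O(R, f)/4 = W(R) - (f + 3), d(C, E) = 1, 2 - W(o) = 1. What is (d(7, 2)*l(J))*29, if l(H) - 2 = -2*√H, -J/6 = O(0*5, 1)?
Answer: 58 - 348*I*√2 ≈ 58.0 - 492.15*I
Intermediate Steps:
W(o) = 1 (W(o) = 2 - 1*1 = 2 - 1 = 1)
O(R, f) = 8 + 4*f (O(R, f) = -4*(1 - (f + 3)) = -4*(1 - (3 + f)) = -4*(1 + (-3 - f)) = -4*(-2 - f) = 8 + 4*f)
J = -72 (J = -6*(8 + 4*1) = -6*(8 + 4) = -6*12 = -72)
l(H) = 2 - 2*√H
(d(7, 2)*l(J))*29 = (1*(2 - 12*I*√2))*29 = (2 - 12*I*√2)*29 = 58 - 348*I*√2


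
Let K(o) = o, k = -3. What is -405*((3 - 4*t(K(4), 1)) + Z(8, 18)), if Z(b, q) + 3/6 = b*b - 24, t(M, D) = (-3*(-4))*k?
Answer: -151065/2 ≈ -75533.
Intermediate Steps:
t(M, D) = -36 (t(M, D) = -3*(-4)*(-3) = 12*(-3) = -36)
Z(b, q) = -49/2 + b² (Z(b, q) = -½ + (b*b - 24) = -½ + (b² - 24) = -½ + (-24 + b²) = -49/2 + b²)
-405*((3 - 4*t(K(4), 1)) + Z(8, 18)) = -405*((3 - 4*(-36)) + (-49/2 + 8²)) = -405*((3 + 144) + (-49/2 + 64)) = -405*(147 + 79/2) = -405*373/2 = -151065/2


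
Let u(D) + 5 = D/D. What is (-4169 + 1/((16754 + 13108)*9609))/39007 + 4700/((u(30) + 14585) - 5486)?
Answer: 8345239624044721/20359744981895214 ≈ 0.40989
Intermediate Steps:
u(D) = -4 (u(D) = -5 + D/D = -5 + 1 = -4)
(-4169 + 1/((16754 + 13108)*9609))/39007 + 4700/((u(30) + 14585) - 5486) = (-4169 + 1/((16754 + 13108)*9609))/39007 + 4700/((-4 + 14585) - 5486) = (-4169 + (1/9609)/29862)*(1/39007) + 4700/(14581 - 5486) = (-4169 + (1/29862)*(1/9609))*(1/39007) + 4700/9095 = (-4169 + 1/286943958)*(1/39007) + 4700*(1/9095) = -1196269360901/286943958*1/39007 + 940/1819 = -1196269360901/11192822969706 + 940/1819 = 8345239624044721/20359744981895214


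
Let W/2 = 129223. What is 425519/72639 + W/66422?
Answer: 23518541006/2412413829 ≈ 9.7490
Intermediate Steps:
W = 258446 (W = 2*129223 = 258446)
425519/72639 + W/66422 = 425519/72639 + 258446/66422 = 425519*(1/72639) + 258446*(1/66422) = 425519/72639 + 129223/33211 = 23518541006/2412413829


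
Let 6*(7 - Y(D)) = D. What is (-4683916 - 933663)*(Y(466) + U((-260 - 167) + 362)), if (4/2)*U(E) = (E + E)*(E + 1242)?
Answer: 1290509570933/3 ≈ 4.3017e+11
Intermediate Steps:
U(E) = E*(1242 + E) (U(E) = ((E + E)*(E + 1242))/2 = ((2*E)*(1242 + E))/2 = (2*E*(1242 + E))/2 = E*(1242 + E))
Y(D) = 7 - D/6
(-4683916 - 933663)*(Y(466) + U((-260 - 167) + 362)) = (-4683916 - 933663)*((7 - ⅙*466) + ((-260 - 167) + 362)*(1242 + ((-260 - 167) + 362))) = -5617579*((7 - 233/3) + (-427 + 362)*(1242 + (-427 + 362))) = -5617579*(-212/3 - 65*(1242 - 65)) = -5617579*(-212/3 - 65*1177) = -5617579*(-212/3 - 76505) = -5617579*(-229727/3) = 1290509570933/3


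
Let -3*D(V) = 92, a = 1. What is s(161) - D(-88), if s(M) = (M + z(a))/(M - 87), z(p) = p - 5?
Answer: 7279/222 ≈ 32.788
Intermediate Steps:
D(V) = -92/3 (D(V) = -1/3*92 = -92/3)
z(p) = -5 + p
s(M) = (-4 + M)/(-87 + M) (s(M) = (M + (-5 + 1))/(M - 87) = (M - 4)/(-87 + M) = (-4 + M)/(-87 + M))
s(161) - D(-88) = (-4 + 161)/(-87 + 161) - 1*(-92/3) = 157/74 + 92/3 = 7279/222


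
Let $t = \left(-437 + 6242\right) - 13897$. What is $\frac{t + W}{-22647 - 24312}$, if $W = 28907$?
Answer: $- \frac{20815}{46959} \approx -0.44326$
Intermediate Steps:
$t = -8092$ ($t = 5805 - 13897 = -8092$)
$\frac{t + W}{-22647 - 24312} = \frac{-8092 + 28907}{-22647 - 24312} = \frac{20815}{-46959} = 20815 \left(- \frac{1}{46959}\right) = - \frac{20815}{46959}$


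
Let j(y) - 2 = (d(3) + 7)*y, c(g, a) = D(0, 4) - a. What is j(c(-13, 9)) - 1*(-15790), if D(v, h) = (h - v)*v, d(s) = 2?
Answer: 15711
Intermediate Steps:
D(v, h) = v*(h - v)
c(g, a) = -a (c(g, a) = 0*(4 - 1*0) - a = 0*(4 + 0) - a = 0*4 - a = 0 - a = -a)
j(y) = 2 + 9*y (j(y) = 2 + (2 + 7)*y = 2 + 9*y)
j(c(-13, 9)) - 1*(-15790) = (2 + 9*(-1*9)) - 1*(-15790) = (2 + 9*(-9)) + 15790 = (2 - 81) + 15790 = -79 + 15790 = 15711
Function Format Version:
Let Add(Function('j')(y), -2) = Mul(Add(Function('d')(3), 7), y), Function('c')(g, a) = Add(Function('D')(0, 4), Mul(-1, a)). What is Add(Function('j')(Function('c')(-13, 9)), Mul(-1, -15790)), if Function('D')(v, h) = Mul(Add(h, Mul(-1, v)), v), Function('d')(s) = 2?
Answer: 15711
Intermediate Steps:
Function('D')(v, h) = Mul(v, Add(h, Mul(-1, v)))
Function('c')(g, a) = Mul(-1, a) (Function('c')(g, a) = Add(Mul(0, Add(4, Mul(-1, 0))), Mul(-1, a)) = Add(Mul(0, Add(4, 0)), Mul(-1, a)) = Add(Mul(0, 4), Mul(-1, a)) = Add(0, Mul(-1, a)) = Mul(-1, a))
Function('j')(y) = Add(2, Mul(9, y)) (Function('j')(y) = Add(2, Mul(Add(2, 7), y)) = Add(2, Mul(9, y)))
Add(Function('j')(Function('c')(-13, 9)), Mul(-1, -15790)) = Add(Add(2, Mul(9, Mul(-1, 9))), Mul(-1, -15790)) = Add(Add(2, Mul(9, -9)), 15790) = Add(Add(2, -81), 15790) = Add(-79, 15790) = 15711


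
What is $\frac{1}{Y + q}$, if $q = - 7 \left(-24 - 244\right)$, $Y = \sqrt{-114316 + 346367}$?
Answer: $\frac{1876}{3287325} - \frac{\sqrt{232051}}{3287325} \approx 0.00042414$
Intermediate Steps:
$Y = \sqrt{232051} \approx 481.72$
$q = 1876$ ($q = \left(-7\right) \left(-268\right) = 1876$)
$\frac{1}{Y + q} = \frac{1}{\sqrt{232051} + 1876} = \frac{1}{1876 + \sqrt{232051}}$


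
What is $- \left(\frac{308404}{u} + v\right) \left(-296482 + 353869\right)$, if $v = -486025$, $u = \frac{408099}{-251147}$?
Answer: $\frac{5275798397603327}{136033} \approx 3.8783 \cdot 10^{10}$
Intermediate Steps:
$u = - \frac{408099}{251147}$ ($u = 408099 \left(- \frac{1}{251147}\right) = - \frac{408099}{251147} \approx -1.6249$)
$- \left(\frac{308404}{u} + v\right) \left(-296482 + 353869\right) = - \left(\frac{308404}{- \frac{408099}{251147}} - 486025\right) \left(-296482 + 353869\right) = - \left(308404 \left(- \frac{251147}{408099}\right) - 486025\right) 57387 = - \left(- \frac{77454739388}{408099} - 486025\right) 57387 = - \frac{\left(-275801055863\right) 57387}{408099} = \left(-1\right) \left(- \frac{5275798397603327}{136033}\right) = \frac{5275798397603327}{136033}$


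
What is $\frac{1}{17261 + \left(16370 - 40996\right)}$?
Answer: $- \frac{1}{7365} \approx -0.00013578$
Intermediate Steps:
$\frac{1}{17261 + \left(16370 - 40996\right)} = \frac{1}{17261 - 24626} = \frac{1}{-7365} = - \frac{1}{7365}$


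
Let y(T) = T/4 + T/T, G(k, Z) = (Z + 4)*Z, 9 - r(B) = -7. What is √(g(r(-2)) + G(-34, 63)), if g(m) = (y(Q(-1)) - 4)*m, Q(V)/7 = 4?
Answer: √4285 ≈ 65.460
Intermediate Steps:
r(B) = 16 (r(B) = 9 - 1*(-7) = 9 + 7 = 16)
G(k, Z) = Z*(4 + Z) (G(k, Z) = (4 + Z)*Z = Z*(4 + Z))
Q(V) = 28 (Q(V) = 7*4 = 28)
y(T) = 1 + T/4 (y(T) = T*(¼) + 1 = T/4 + 1 = 1 + T/4)
g(m) = 4*m (g(m) = ((1 + (¼)*28) - 4)*m = ((1 + 7) - 4)*m = (8 - 4)*m = 4*m)
√(g(r(-2)) + G(-34, 63)) = √(4*16 + 63*(4 + 63)) = √(64 + 63*67) = √(64 + 4221) = √4285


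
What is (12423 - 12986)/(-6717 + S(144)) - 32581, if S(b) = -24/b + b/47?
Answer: -61687957271/1893377 ≈ -32581.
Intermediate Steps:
S(b) = -24/b + b/47 (S(b) = -24/b + b*(1/47) = -24/b + b/47)
(12423 - 12986)/(-6717 + S(144)) - 32581 = (12423 - 12986)/(-6717 + (-24/144 + (1/47)*144)) - 32581 = -563/(-6717 + (-24*1/144 + 144/47)) - 32581 = -563/(-6717 + (-1/6 + 144/47)) - 32581 = -563/(-6717 + 817/282) - 32581 = -563/(-1893377/282) - 32581 = -563*(-282/1893377) - 32581 = 158766/1893377 - 32581 = -61687957271/1893377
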